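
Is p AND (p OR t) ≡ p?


Compare truth tables:
p | t | φ | ψ
-------------
F | F | F | F
T | F | T | T
F | T | F | F
T | T | T | T
The columns φ and ψ agree on every row.

Yes, they are logically equivalent.


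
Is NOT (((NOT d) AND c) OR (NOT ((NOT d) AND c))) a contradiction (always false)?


Truth table over {c, d}:
c | d | φ
---------
F | F | F
T | F | F
F | T | F
T | T | F
Every row is false.

Yes, it is a contradiction.


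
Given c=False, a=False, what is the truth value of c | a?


Disjunction is false only when both operands are false.
Substitute: c=False, a=False.
False | False evaluates to False.

False


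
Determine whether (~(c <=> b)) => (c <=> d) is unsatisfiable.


Truth table over {b, c, d}:
b | c | d | φ
-------------
False | False | False | True
True | False | False | True
False | True | False | False
True | True | False | True
False | False | True | True
True | False | True | False
False | True | True | True
True | True | True | True
Satisfying assignment at row 1: b=False, c=False, d=False gives True.

No, it is not a contradiction.


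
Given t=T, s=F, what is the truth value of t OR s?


Disjunction is false only when both operands are false.
Substitute: t=T, s=F.
T OR F evaluates to T.

T


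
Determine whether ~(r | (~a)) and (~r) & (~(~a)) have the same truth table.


Compare truth tables:
a | r | φ | ψ
-------------
False | False | False | False
True | False | True | True
False | True | False | False
True | True | False | False
The columns φ and ψ agree on every row.

Yes, they are logically equivalent.


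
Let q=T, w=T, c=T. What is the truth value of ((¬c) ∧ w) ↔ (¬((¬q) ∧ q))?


Substitute q=T, w=T, c=T:
¬c = F
(¬c) ∧ w = F ∧ T = F
¬q = F
(¬q) ∧ q = F ∧ T = F
¬((¬q) ∧ q) = T
((¬c) ∧ w) ↔ (¬((¬q) ∧ q)) = F ↔ T = F

F


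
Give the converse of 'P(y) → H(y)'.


The converse of (P → Q) is (Q → P). It is not in general equivalent to the original.
Here P = 'P(y)' and Q = 'H(y)'.

If H(y), then P(y).


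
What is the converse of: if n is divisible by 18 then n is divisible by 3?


The converse of (P → Q) is (Q → P). It is not in general equivalent to the original.
Here P = 'n is divisible by 18' and Q = 'n is divisible by 3'.

If n is divisible by 3, then n is divisible by 18.


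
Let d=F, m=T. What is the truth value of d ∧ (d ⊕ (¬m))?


Substitute d=F, m=T:
¬m = F
d ⊕ (¬m) = F ⊕ F = F
d ∧ (d ⊕ (¬m)) = F ∧ F = F

F


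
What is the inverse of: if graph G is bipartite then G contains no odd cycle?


The inverse of (P → Q) is (¬P → ¬Q). It is equivalent to the converse, not to the original.
Here P = 'graph G is bipartite' and Q = 'G contains no odd cycle'.

If not (graph G is bipartite), then not (G contains no odd cycle).


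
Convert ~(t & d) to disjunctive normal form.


Step 1: Apply De Morgan: ¬(t ∧ d) = ¬t ∨ ¬d.

(~t) | (~d)


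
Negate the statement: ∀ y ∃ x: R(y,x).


Negation flips each quantifier (∀↔∃) and negates the inner predicate.
¬(∀ y ∃ x: φ) = ∃ y ∀ x: ¬φ.

∃ y ∀ x: ¬(R(y,x))


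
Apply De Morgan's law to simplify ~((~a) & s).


De Morgan: the negation of a conjunction is the disjunction of the negations.
Distribute ~ across &, flipping it to |, and negate each literal.

a | (~s)


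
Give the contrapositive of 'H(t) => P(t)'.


The contrapositive of (P → Q) is (¬Q → ¬P); it is logically equivalent to the original.
Here P = 'H(t)' and Q = 'P(t)'.

If not (P(t)), then not (H(t)).


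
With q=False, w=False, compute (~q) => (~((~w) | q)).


Substitute q=False, w=False:
~q = True
~w = True
(~w) | q = True | False = True
~((~w) | q) = False
(~q) => (~((~w) | q)) = True => False = False

False


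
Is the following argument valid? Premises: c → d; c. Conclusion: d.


This matches the form of modus ponens: the conclusion follows in every model of the premises.

Valid.


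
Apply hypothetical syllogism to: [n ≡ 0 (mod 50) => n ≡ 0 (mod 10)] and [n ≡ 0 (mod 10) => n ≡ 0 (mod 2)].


Hypothetical syllogism: from (P → Q) and (Q → R), infer (P → R).
Chain the two implications through the shared middle term 'n ≡ 0 (mod 10)'.

n ≡ 0 (mod 50) => n ≡ 0 (mod 2)


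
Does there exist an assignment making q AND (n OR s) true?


Search for a satisfying assignment over {n, q, s}.
Try n=T, q=T, s=F: the formula evaluates to T.
A satisfying assignment exists.

Satisfiable.


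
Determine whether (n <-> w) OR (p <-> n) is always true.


Build the truth table over {n, p, w}:
n | p | w | φ
-------------
F | F | F | T
T | F | F | F
F | T | F | T
T | T | F | T
F | F | T | T
T | F | T | T
F | T | T | F
T | T | T | T
Counterexample at row 2: with n=T, p=F, w=F, the formula is F.

No, it is not a tautology.


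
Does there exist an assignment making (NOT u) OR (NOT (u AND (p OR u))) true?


Search for a satisfying assignment over {p, u}.
Try p=F, u=F: the formula evaluates to T.
A satisfying assignment exists.

Satisfiable.


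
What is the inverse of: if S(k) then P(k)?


The inverse of (P → Q) is (¬P → ¬Q). It is equivalent to the converse, not to the original.
Here P = 'S(k)' and Q = 'P(k)'.

If not (S(k)), then not (P(k)).


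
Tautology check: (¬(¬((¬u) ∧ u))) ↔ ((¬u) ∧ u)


Build the truth table over {u}:
u | φ
-----
F | T
T | T
Every row evaluates to true.

Yes, it is a tautology.


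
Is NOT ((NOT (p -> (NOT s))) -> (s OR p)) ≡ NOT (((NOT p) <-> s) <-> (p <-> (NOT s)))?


Compare truth tables:
p | s | φ | ψ
-------------
F | F | F | F
T | F | F | F
F | T | F | F
T | T | F | F
The columns φ and ψ agree on every row.

Yes, they are logically equivalent.


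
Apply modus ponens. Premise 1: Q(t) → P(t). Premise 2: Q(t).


Modus ponens: from (P → Q) and P, infer Q.
P = 'Q(t)' is asserted, and P → Q holds, so Q follows.

P(t).


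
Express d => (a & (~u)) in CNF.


Step 1: Rewrite d → (a ∧ (¬u)) as ¬d ∨ (a ∧ (¬u)).
Step 2: Distribute ∨ over ∧.

((~d) | a) & ((~d) | (~u))


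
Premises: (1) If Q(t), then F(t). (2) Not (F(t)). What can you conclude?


Modus tollens: from (P → Q) and ¬Q, infer ¬P.
Q = 'F(t)' is denied; since P → Q, P must also fail.

Not (Q(t)).


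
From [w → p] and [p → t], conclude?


Hypothetical syllogism: from (P → Q) and (Q → R), infer (P → R).
Chain the two implications through the shared middle term 'p'.

w → t


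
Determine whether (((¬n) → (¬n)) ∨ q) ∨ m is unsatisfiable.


Truth table over {m, n, q}:
m | n | q | φ
-------------
F | F | F | T
T | F | F | T
F | T | F | T
T | T | F | T
F | F | T | T
T | F | T | T
F | T | T | T
T | T | T | T
Satisfying assignment at row 1: m=F, n=F, q=F gives T.

No, it is not a contradiction.


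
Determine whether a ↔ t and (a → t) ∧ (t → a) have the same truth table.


Compare truth tables:
a | t | φ | ψ
-------------
F | F | T | T
T | F | F | F
F | T | F | F
T | T | T | T
The columns φ and ψ agree on every row.

Yes, they are logically equivalent.


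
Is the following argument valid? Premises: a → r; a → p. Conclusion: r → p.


This is (no valid rule). There exist truth assignments where the premises are all true but the conclusion is false.

Invalid.


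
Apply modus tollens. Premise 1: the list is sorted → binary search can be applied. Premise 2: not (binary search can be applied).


Modus tollens: from (P → Q) and ¬Q, infer ¬P.
Q = 'binary search can be applied' is denied; since P → Q, P must also fail.

Not (the list is sorted).


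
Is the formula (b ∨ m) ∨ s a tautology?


Build the truth table over {b, m, s}:
b | m | s | φ
-------------
F | F | F | F
T | F | F | T
F | T | F | T
T | T | F | T
F | F | T | T
T | F | T | T
F | T | T | T
T | T | T | T
Counterexample at row 1: with b=F, m=F, s=F, the formula is F.

No, it is not a tautology.


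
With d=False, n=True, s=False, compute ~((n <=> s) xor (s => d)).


Substitute d=False, n=True, s=False:
n <=> s = True <=> False = False
s => d = False => False = True
(n <=> s) xor (s => d) = False xor True = True
~((n <=> s) xor (s => d)) = False

False


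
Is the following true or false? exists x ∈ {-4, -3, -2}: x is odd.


Evaluate the predicate on each element: -4:False, -3:True, -2:False.
Witness x = -3 satisfies the predicate.

True


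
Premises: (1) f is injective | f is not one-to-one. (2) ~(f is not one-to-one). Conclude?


Disjunctive syllogism: from (P ∨ Q) and ¬P, infer Q.
One disjunct, 'f is not one-to-one', is ruled out; the other must hold.

f is injective


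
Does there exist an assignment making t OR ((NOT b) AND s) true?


Search for a satisfying assignment over {b, s, t}.
Try b=F, s=T, t=F: the formula evaluates to T.
A satisfying assignment exists.

Satisfiable.


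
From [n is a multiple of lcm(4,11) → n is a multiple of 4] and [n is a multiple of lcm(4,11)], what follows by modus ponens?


Modus ponens: from (P → Q) and P, infer Q.
P = 'n is a multiple of lcm(4,11)' is asserted, and P → Q holds, so Q follows.

n is a multiple of 4.


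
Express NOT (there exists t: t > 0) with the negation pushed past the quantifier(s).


¬(for all x: φ) = there exists x: ¬φ, and ¬(there exists x: φ) = for all x: ¬φ.
Apply to the existential statement.

for all t: NOT(t > 0)


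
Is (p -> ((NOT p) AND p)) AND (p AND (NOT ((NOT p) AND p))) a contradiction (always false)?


Truth table over {p}:
p | φ
-----
F | F
T | F
Every row is false.

Yes, it is a contradiction.


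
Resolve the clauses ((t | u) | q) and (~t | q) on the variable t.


The clauses contain complementary literals t and ~t.
Resolution eliminates this pair and disjoins the remaining literals (merging duplicates).

(u | q)


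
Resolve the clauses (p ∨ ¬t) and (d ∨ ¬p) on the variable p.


The clauses contain complementary literals p and ¬p.
Resolution eliminates this pair and disjoins the remaining literals (merging duplicates).

(¬t ∨ d)


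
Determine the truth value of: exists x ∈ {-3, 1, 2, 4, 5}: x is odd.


Evaluate the predicate on each element: -3:True, 1:True, 2:False, 4:False, 5:True.
Witness x = -3 satisfies the predicate.

True


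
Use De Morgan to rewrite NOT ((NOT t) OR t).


De Morgan: the negation of a disjunction is the conjunction of the negations.
Distribute NOT across OR, flipping it to AND, and negate each literal.

t AND (NOT t)


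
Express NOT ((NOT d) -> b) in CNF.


Step 1: Rewrite (¬d) → b as ¬(¬d) ∨ b.
Step 2: Negate: ¬(¬(¬d) ∨ b) = (¬d) ∧ ¬b (De Morgan + double negation).

(NOT d) AND (NOT b)


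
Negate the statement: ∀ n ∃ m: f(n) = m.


Negation flips each quantifier (∀↔∃) and negates the inner predicate.
¬(∀ n ∃ m: φ) = ∃ n ∀ m: ¬φ.

∃ n ∀ m: ¬(f(n) = m)


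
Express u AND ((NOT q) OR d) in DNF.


Step 1: Distribute ∧ over ∨: u ∧ ((¬q) ∨ d) = (u ∧ (¬q)) ∨ (u ∧ d).

(u AND (NOT q)) OR (u AND d)


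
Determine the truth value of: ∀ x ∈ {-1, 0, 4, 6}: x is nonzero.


Evaluate the predicate on each element: -1:T, 0:F, 4:T, 6:T.
Counterexample x = 0 fails the predicate.

F


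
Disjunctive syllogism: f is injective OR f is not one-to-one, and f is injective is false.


Disjunctive syllogism: from (P ∨ Q) and ¬P, infer Q.
One disjunct, 'f is injective', is ruled out; the other must hold.

f is not one-to-one


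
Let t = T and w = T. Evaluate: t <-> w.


Biconditional is true when both operands have the same truth value.
Substitute: t=T, w=T.
T <-> T evaluates to T.

T


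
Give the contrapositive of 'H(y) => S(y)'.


The contrapositive of (P → Q) is (¬Q → ¬P); it is logically equivalent to the original.
Here P = 'H(y)' and Q = 'S(y)'.

If not (S(y)), then not (H(y)).


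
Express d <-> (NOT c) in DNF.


Step 1: d ↔ (¬c) is true exactly when both agree: (d ∧ (¬c)) ∨ (¬d ∧ ¬(¬c)).
Step 2: Eliminate any double negations (¬¬X = X).

(d AND (NOT c)) OR ((NOT d) AND c)


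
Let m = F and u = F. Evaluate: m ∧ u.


Conjunction is true only when both operands are true.
Substitute: m=F, u=F.
F ∧ F evaluates to F.

F


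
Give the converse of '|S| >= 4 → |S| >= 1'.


The converse of (P → Q) is (Q → P). It is not in general equivalent to the original.
Here P = '|S| >= 4' and Q = '|S| >= 1'.

If |S| >= 1, then |S| >= 4.


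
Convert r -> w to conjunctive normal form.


Step 1: Rewrite r → w as ¬r ∨ w.

(NOT r) OR w


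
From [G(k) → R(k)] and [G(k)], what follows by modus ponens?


Modus ponens: from (P → Q) and P, infer Q.
P = 'G(k)' is asserted, and P → Q holds, so Q follows.

R(k).


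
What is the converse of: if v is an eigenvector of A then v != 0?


The converse of (P → Q) is (Q → P). It is not in general equivalent to the original.
Here P = 'v is an eigenvector of A' and Q = 'v != 0'.

If v != 0, then v is an eigenvector of A.


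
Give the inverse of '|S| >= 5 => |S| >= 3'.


The inverse of (P → Q) is (¬P → ¬Q). It is equivalent to the converse, not to the original.
Here P = '|S| >= 5' and Q = '|S| >= 3'.

If not (|S| >= 5), then not (|S| >= 3).


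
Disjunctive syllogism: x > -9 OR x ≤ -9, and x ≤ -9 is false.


Disjunctive syllogism: from (P ∨ Q) and ¬P, infer Q.
One disjunct, 'x ≤ -9', is ruled out; the other must hold.

x > -9


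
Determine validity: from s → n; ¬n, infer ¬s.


This matches the form of modus tollens: the conclusion follows in every model of the premises.

Valid.


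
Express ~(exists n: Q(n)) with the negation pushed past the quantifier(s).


¬(forall x: φ) = exists x: ¬φ, and ¬(exists x: φ) = forall x: ¬φ.
Apply to the existential statement.

forall n: ~(Q(n))


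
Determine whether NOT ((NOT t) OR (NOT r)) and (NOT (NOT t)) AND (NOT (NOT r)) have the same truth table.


Compare truth tables:
r | t | φ | ψ
-------------
F | F | F | F
T | F | F | F
F | T | F | F
T | T | T | T
The columns φ and ψ agree on every row.

Yes, they are logically equivalent.


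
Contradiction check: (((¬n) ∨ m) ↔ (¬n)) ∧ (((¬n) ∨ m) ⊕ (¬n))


Truth table over {m, n}:
m | n | φ
---------
F | F | F
T | F | F
F | T | F
T | T | F
Every row is false.

Yes, it is a contradiction.


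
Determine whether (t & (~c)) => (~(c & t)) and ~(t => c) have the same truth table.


Compare truth tables:
c | t | φ | ψ
-------------
False | False | True | False
True | False | True | False
False | True | True | True
True | True | True | False
They differ at row 1 (c=False, t=False): φ=True but ψ=False.

No, they are not logically equivalent.


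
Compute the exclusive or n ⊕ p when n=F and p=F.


Exclusive or is true when exactly one operand is true.
Substitute: n=F, p=F.
F ⊕ F evaluates to F.

F


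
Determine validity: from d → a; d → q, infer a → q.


This is (no valid rule). There exist truth assignments where the premises are all true but the conclusion is false.

Invalid.


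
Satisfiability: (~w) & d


Search for a satisfying assignment over {d, w}.
Try d=True, w=False: the formula evaluates to True.
A satisfying assignment exists.

Satisfiable.


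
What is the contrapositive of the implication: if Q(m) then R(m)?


The contrapositive of (P → Q) is (¬Q → ¬P); it is logically equivalent to the original.
Here P = 'Q(m)' and Q = 'R(m)'.

If not (R(m)), then not (Q(m)).


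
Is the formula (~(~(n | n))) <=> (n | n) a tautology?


Build the truth table over {n}:
n | φ
-----
False | True
True | True
Every row evaluates to true.

Yes, it is a tautology.


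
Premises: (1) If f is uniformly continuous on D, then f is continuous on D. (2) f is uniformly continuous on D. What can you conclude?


Modus ponens: from (P → Q) and P, infer Q.
P = 'f is uniformly continuous on D' is asserted, and P → Q holds, so Q follows.

f is continuous on D.


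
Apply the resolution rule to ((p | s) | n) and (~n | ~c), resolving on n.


The clauses contain complementary literals n and ~n.
Resolution eliminates this pair and disjoins the remaining literals (merging duplicates).

((s | p) | ~c)


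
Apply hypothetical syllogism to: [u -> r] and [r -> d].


Hypothetical syllogism: from (P → Q) and (Q → R), infer (P → R).
Chain the two implications through the shared middle term 'r'.

u -> d


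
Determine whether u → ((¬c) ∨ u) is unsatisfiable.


Truth table over {c, u}:
c | u | φ
---------
F | F | T
T | F | T
F | T | T
T | T | T
Satisfying assignment at row 1: c=F, u=F gives T.

No, it is not a contradiction.


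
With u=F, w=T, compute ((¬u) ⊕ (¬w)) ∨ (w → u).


Substitute u=F, w=T:
¬u = T
¬w = F
(¬u) ⊕ (¬w) = T ⊕ F = T
w → u = T → F = F
((¬u) ⊕ (¬w)) ∨ (w → u) = T ∨ F = T

T


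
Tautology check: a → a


Build the truth table over {a}:
a | φ
-----
F | T
T | T
Every row evaluates to true.

Yes, it is a tautology.


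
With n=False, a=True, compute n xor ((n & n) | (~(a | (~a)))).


Substitute n=False, a=True:
n & n = False & False = False
~a = False
a | (~a) = True | False = True
~(a | (~a)) = False
(n & n) | (~(a | (~a))) = False | False = False
n xor ((n & n) | (~(a | (~a)))) = False xor False = False

False


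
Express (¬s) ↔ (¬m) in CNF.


Step 1: Rewrite (¬s) ↔ (¬m) as ((¬s) → (¬m)) ∧ ((¬m) → (¬s)).
Step 2: Rewrite each implication as a disjunction.
Step 3: Eliminate any double negations (¬¬X = X).

(s ∨ (¬m)) ∧ (m ∨ (¬s))


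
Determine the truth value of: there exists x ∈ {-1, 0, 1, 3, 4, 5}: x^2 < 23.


Evaluate the predicate on each element: -1:T, 0:T, 1:T, 3:T, 4:T, 5:F.
Witness x = -1 satisfies the predicate.

T


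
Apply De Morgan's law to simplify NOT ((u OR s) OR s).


De Morgan: the negation of a disjunction is the conjunction of the negations.
Distribute NOT across OR, flipping it to AND, and negate each literal.

((NOT u) AND (NOT s)) AND (NOT s)


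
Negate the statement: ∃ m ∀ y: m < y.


Negation flips each quantifier (∀↔∃) and negates the inner predicate.
¬(∃ m ∀ y: φ) = ∀ m ∃ y: ¬φ.

∀ m ∃ y: ¬(m < y)


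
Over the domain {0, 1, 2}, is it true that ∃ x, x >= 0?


Evaluate the predicate on each element: 0:T, 1:T, 2:T.
Witness x = 0 satisfies the predicate.

T


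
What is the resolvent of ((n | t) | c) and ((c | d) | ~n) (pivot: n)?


The clauses contain complementary literals n and ~n.
Resolution eliminates this pair and disjoins the remaining literals (merging duplicates).

((t | c) | d)


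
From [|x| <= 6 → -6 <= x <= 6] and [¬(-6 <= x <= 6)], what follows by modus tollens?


Modus tollens: from (P → Q) and ¬Q, infer ¬P.
Q = '-6 <= x <= 6' is denied; since P → Q, P must also fail.

Not (|x| <= 6).


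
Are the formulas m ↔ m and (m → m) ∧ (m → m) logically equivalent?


Compare truth tables:
m | φ | ψ
---------
F | T | T
T | T | T
The columns φ and ψ agree on every row.

Yes, they are logically equivalent.


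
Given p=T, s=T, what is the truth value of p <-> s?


Biconditional is true when both operands have the same truth value.
Substitute: p=T, s=T.
T <-> T evaluates to T.

T


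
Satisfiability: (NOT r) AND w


Search for a satisfying assignment over {r, w}.
Try r=F, w=T: the formula evaluates to T.
A satisfying assignment exists.

Satisfiable.


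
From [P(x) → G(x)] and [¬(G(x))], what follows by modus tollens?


Modus tollens: from (P → Q) and ¬Q, infer ¬P.
Q = 'G(x)' is denied; since P → Q, P must also fail.

Not (P(x)).


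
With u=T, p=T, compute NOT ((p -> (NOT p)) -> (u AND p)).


Substitute u=T, p=T:
NOT p = F
p -> (NOT p) = T -> F = F
u AND p = T AND T = T
(p -> (NOT p)) -> (u AND p) = F -> T = T
NOT ((p -> (NOT p)) -> (u AND p)) = F

F


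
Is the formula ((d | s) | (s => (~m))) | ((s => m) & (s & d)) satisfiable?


Search for a satisfying assignment over {d, m, s}.
Try d=False, m=False, s=False: the formula evaluates to True.
A satisfying assignment exists.

Satisfiable.


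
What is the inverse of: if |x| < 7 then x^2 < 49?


The inverse of (P → Q) is (¬P → ¬Q). It is equivalent to the converse, not to the original.
Here P = '|x| < 7' and Q = 'x^2 < 49'.

If not (|x| < 7), then not (x^2 < 49).


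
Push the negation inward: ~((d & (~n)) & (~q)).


De Morgan: the negation of a conjunction is the disjunction of the negations.
Distribute ~ across &, flipping it to |, and negate each literal.

((~d) | n) | q


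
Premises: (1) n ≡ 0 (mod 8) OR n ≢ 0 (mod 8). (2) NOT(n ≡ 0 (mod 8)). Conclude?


Disjunctive syllogism: from (P ∨ Q) and ¬P, infer Q.
One disjunct, 'n ≡ 0 (mod 8)', is ruled out; the other must hold.

n ≢ 0 (mod 8)


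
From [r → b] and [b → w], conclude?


Hypothetical syllogism: from (P → Q) and (Q → R), infer (P → R).
Chain the two implications through the shared middle term 'b'.

r → w


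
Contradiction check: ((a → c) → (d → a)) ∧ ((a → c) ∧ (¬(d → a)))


Truth table over {a, c, d}:
a | c | d | φ
-------------
F | F | F | F
T | F | F | F
F | T | F | F
T | T | F | F
F | F | T | F
T | F | T | F
F | T | T | F
T | T | T | F
Every row is false.

Yes, it is a contradiction.


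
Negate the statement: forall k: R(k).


¬(forall x: φ) = exists x: ¬φ, and ¬(exists x: φ) = forall x: ¬φ.
Apply to the universal statement.

exists k: ~(R(k))


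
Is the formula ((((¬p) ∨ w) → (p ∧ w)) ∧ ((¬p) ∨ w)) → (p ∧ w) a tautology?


Build the truth table over {p, w}:
p | w | φ
---------
F | F | T
T | F | T
F | T | T
T | T | T
Every row evaluates to true.

Yes, it is a tautology.


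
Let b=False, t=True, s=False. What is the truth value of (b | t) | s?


Substitute b=False, t=True, s=False:
b | t = False | True = True
(b | t) | s = True | False = True

True


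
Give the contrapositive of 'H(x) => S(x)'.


The contrapositive of (P → Q) is (¬Q → ¬P); it is logically equivalent to the original.
Here P = 'H(x)' and Q = 'S(x)'.

If not (S(x)), then not (H(x)).


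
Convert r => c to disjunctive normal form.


Step 1: Rewrite r → c as ¬r ∨ c.

(~r) | c


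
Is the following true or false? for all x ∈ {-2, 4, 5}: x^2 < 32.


Evaluate the predicate on each element: -2:T, 4:T, 5:T.
Every element satisfies the predicate.

T


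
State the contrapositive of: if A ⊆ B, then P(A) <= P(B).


The contrapositive of (P → Q) is (¬Q → ¬P); it is logically equivalent to the original.
Here P = 'A ⊆ B' and Q = 'P(A) <= P(B)'.

If not (P(A) <= P(B)), then not (A ⊆ B).


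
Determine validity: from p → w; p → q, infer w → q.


This is (no valid rule). There exist truth assignments where the premises are all true but the conclusion is false.

Invalid.


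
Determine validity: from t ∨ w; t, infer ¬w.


This is affirming a disjunct (fallacy). There exist truth assignments where the premises are all true but the conclusion is false.

Invalid.


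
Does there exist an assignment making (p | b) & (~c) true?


Search for a satisfying assignment over {b, c, p}.
Try b=True, c=False, p=False: the formula evaluates to True.
A satisfying assignment exists.

Satisfiable.


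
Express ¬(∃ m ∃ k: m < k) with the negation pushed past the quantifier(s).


Negation flips each quantifier (∀↔∃) and negates the inner predicate.
¬(∃ m ∃ k: φ) = ∀ m ∀ k: ¬φ.

∀ m ∀ k: ¬(m < k)


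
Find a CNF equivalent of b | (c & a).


Step 1: Distribute ∨ over ∧: b ∨ (c ∧ a) = (b ∨ c) ∧ (b ∨ a).

(b | c) & (b | a)


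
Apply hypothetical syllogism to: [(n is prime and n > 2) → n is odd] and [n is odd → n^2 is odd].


Hypothetical syllogism: from (P → Q) and (Q → R), infer (P → R).
Chain the two implications through the shared middle term 'n is odd'.

(n is prime and n > 2) → n^2 is odd


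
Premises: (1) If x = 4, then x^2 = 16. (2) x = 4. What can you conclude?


Modus ponens: from (P → Q) and P, infer Q.
P = 'x = 4' is asserted, and P → Q holds, so Q follows.

x^2 = 16.


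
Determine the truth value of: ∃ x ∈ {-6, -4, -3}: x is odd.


Evaluate the predicate on each element: -6:F, -4:F, -3:T.
Witness x = -3 satisfies the predicate.

T


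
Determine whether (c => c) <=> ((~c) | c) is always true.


Build the truth table over {c}:
c | φ
-----
False | True
True | True
Every row evaluates to true.

Yes, it is a tautology.


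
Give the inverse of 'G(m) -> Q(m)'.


The inverse of (P → Q) is (¬P → ¬Q). It is equivalent to the converse, not to the original.
Here P = 'G(m)' and Q = 'Q(m)'.

If not (G(m)), then not (Q(m)).


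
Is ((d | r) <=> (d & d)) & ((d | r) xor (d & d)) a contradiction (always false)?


Truth table over {d, r}:
d | r | φ
---------
False | False | False
True | False | False
False | True | False
True | True | False
Every row is false.

Yes, it is a contradiction.


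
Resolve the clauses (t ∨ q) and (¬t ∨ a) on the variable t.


The clauses contain complementary literals t and ¬t.
Resolution eliminates this pair and disjoins the remaining literals (merging duplicates).

(q ∨ a)


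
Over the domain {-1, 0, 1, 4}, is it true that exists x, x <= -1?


Evaluate the predicate on each element: -1:True, 0:False, 1:False, 4:False.
Witness x = -1 satisfies the predicate.

True


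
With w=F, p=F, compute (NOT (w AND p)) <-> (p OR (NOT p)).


Substitute w=F, p=F:
w AND p = F AND F = F
NOT (w AND p) = T
NOT p = T
p OR (NOT p) = F OR T = T
(NOT (w AND p)) <-> (p OR (NOT p)) = T <-> T = T

T


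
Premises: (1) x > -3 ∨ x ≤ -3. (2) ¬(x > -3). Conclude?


Disjunctive syllogism: from (P ∨ Q) and ¬P, infer Q.
One disjunct, 'x > -3', is ruled out; the other must hold.

x ≤ -3


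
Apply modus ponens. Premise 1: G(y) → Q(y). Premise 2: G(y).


Modus ponens: from (P → Q) and P, infer Q.
P = 'G(y)' is asserted, and P → Q holds, so Q follows.

Q(y).


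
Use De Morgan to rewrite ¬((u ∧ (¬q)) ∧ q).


De Morgan: the negation of a conjunction is the disjunction of the negations.
Distribute ¬ across ∧, flipping it to ∨, and negate each literal.

((¬u) ∨ q) ∨ (¬q)


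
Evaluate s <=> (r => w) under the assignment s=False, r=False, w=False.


Substitute s=False, r=False, w=False:
r => w = False => False = True
s <=> (r => w) = False <=> True = False

False


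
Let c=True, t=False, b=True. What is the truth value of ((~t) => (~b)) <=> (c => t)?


Substitute c=True, t=False, b=True:
~t = True
~b = False
(~t) => (~b) = True => False = False
c => t = True => False = False
((~t) => (~b)) <=> (c => t) = False <=> False = True

True


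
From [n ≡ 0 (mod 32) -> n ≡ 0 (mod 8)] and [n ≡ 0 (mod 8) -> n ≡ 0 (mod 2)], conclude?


Hypothetical syllogism: from (P → Q) and (Q → R), infer (P → R).
Chain the two implications through the shared middle term 'n ≡ 0 (mod 8)'.

n ≡ 0 (mod 32) -> n ≡ 0 (mod 2)


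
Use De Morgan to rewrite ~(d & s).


De Morgan: the negation of a conjunction is the disjunction of the negations.
Distribute ~ across &, flipping it to |, and negate each literal.

(~d) | (~s)


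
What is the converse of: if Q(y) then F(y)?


The converse of (P → Q) is (Q → P). It is not in general equivalent to the original.
Here P = 'Q(y)' and Q = 'F(y)'.

If F(y), then Q(y).


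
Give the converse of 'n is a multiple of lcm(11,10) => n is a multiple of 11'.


The converse of (P → Q) is (Q → P). It is not in general equivalent to the original.
Here P = 'n is a multiple of lcm(11,10)' and Q = 'n is a multiple of 11'.

If n is a multiple of 11, then n is a multiple of lcm(11,10).


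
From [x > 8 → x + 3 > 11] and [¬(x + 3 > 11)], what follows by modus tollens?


Modus tollens: from (P → Q) and ¬Q, infer ¬P.
Q = 'x + 3 > 11' is denied; since P → Q, P must also fail.

Not (x > 8).


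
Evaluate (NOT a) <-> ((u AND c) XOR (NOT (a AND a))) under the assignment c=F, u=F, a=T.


Substitute c=F, u=F, a=T:
NOT a = F
u AND c = F AND F = F
a AND a = T AND T = T
NOT (a AND a) = F
(u AND c) XOR (NOT (a AND a)) = F XOR F = F
(NOT a) <-> ((u AND c) XOR (NOT (a AND a))) = F <-> F = T

T


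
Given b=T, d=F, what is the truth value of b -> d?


Implication is false only when antecedent is true and consequent is false.
Substitute: b=T, d=F.
T -> F evaluates to F.

F


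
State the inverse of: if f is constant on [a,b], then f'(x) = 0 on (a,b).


The inverse of (P → Q) is (¬P → ¬Q). It is equivalent to the converse, not to the original.
Here P = 'f is constant on [a,b]' and Q = 'f'(x) = 0 on (a,b)'.

If not (f is constant on [a,b]), then not (f'(x) = 0 on (a,b)).


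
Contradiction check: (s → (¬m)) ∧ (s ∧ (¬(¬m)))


Truth table over {m, s}:
m | s | φ
---------
F | F | F
T | F | F
F | T | F
T | T | F
Every row is false.

Yes, it is a contradiction.


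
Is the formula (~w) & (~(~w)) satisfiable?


Check all 2 assignments over {w}:
w | φ
-----
False | False
True | False
No assignment makes the formula true.

Unsatisfiable.


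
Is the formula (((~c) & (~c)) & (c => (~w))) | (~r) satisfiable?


Search for a satisfying assignment over {c, r, w}.
Try c=False, r=False, w=False: the formula evaluates to True.
A satisfying assignment exists.

Satisfiable.


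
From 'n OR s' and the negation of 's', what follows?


Disjunctive syllogism: from (P ∨ Q) and ¬P, infer Q.
One disjunct, 's', is ruled out; the other must hold.

n


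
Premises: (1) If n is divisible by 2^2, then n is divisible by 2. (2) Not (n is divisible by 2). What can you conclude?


Modus tollens: from (P → Q) and ¬Q, infer ¬P.
Q = 'n is divisible by 2' is denied; since P → Q, P must also fail.

Not (n is divisible by 2^2).


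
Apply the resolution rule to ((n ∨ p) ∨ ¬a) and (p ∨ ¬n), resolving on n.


The clauses contain complementary literals n and ¬n.
Resolution eliminates this pair and disjoins the remaining literals (merging duplicates).

(p ∨ ¬a)


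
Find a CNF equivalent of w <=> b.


Step 1: Rewrite w ↔ b as (w → b) ∧ (b → w).
Step 2: Rewrite each implication as a disjunction.

((~w) | b) & ((~b) | w)


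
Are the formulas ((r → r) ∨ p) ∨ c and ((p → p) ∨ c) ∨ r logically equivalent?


Compare truth tables:
c | p | r | φ | ψ
-----------------
F | F | F | T | T
T | F | F | T | T
F | T | F | T | T
T | T | F | T | T
F | F | T | T | T
T | F | T | T | T
F | T | T | T | T
T | T | T | T | T
The columns φ and ψ agree on every row.

Yes, they are logically equivalent.


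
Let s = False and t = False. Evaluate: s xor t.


Exclusive or is true when exactly one operand is true.
Substitute: s=False, t=False.
False xor False evaluates to False.

False


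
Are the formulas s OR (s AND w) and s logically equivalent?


Compare truth tables:
s | w | φ | ψ
-------------
F | F | F | F
T | F | T | T
F | T | F | F
T | T | T | T
The columns φ and ψ agree on every row.

Yes, they are logically equivalent.


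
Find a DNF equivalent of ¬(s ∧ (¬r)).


Step 1: Apply De Morgan: ¬(s ∧ (¬r)) = ¬s ∨ ¬(¬r).
Step 2: Eliminate any double negations (¬¬X = X).

(¬s) ∨ r


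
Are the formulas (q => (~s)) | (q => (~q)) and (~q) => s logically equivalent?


Compare truth tables:
q | s | φ | ψ
-------------
False | False | True | False
True | False | True | True
False | True | True | True
True | True | False | True
They differ at row 1 (q=False, s=False): φ=True but ψ=False.

No, they are not logically equivalent.


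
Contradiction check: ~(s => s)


Truth table over {s}:
s | φ
-----
False | False
True | False
Every row is false.

Yes, it is a contradiction.


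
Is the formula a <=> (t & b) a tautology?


Build the truth table over {a, b, t}:
a | b | t | φ
-------------
False | False | False | True
True | False | False | False
False | True | False | True
True | True | False | False
False | False | True | True
True | False | True | False
False | True | True | False
True | True | True | True
Counterexample at row 2: with a=True, b=False, t=False, the formula is False.

No, it is not a tautology.


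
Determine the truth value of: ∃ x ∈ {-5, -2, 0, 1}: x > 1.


Evaluate the predicate on each element: -5:F, -2:F, 0:F, 1:F.
No element satisfies the predicate.

F


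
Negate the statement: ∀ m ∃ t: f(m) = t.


Negation flips each quantifier (∀↔∃) and negates the inner predicate.
¬(∀ m ∃ t: φ) = ∃ m ∀ t: ¬φ.

∃ m ∀ t: ¬(f(m) = t)


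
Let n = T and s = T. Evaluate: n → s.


Implication is false only when antecedent is true and consequent is false.
Substitute: n=T, s=T.
T → T evaluates to T.

T


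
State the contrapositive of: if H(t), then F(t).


The contrapositive of (P → Q) is (¬Q → ¬P); it is logically equivalent to the original.
Here P = 'H(t)' and Q = 'F(t)'.

If not (F(t)), then not (H(t)).


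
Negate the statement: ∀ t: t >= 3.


¬(∀ x: φ) = ∃ x: ¬φ, and ¬(∃ x: φ) = ∀ x: ¬φ.
Apply to the universal statement.

∃ t: ¬(t >= 3)


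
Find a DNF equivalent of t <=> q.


Step 1: t ↔ q is true exactly when both agree: (t ∧ q) ∨ (¬t ∧ ¬q).

(t & q) | ((~t) & (~q))


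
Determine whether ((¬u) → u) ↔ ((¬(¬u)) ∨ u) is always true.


Build the truth table over {u}:
u | φ
-----
F | T
T | T
Every row evaluates to true.

Yes, it is a tautology.


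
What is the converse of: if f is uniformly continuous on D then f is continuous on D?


The converse of (P → Q) is (Q → P). It is not in general equivalent to the original.
Here P = 'f is uniformly continuous on D' and Q = 'f is continuous on D'.

If f is continuous on D, then f is uniformly continuous on D.


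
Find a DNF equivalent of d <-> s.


Step 1: d ↔ s is true exactly when both agree: (d ∧ s) ∨ (¬d ∧ ¬s).

(d AND s) OR ((NOT d) AND (NOT s))


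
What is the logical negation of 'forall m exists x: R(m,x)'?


Negation flips each quantifier (∀↔∃) and negates the inner predicate.
¬(forall m exists x: φ) = exists m forall x: ¬φ.

exists m forall x: ~(R(m,x))


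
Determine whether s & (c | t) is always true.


Build the truth table over {c, s, t}:
c | s | t | φ
-------------
False | False | False | False
True | False | False | False
False | True | False | False
True | True | False | True
False | False | True | False
True | False | True | False
False | True | True | True
True | True | True | True
Counterexample at row 1: with c=False, s=False, t=False, the formula is False.

No, it is not a tautology.


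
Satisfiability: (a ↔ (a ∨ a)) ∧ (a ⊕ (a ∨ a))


Check all 2 assignments over {a}:
a | φ
-----
F | F
T | F
No assignment makes the formula true.

Unsatisfiable.


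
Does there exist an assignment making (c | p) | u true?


Search for a satisfying assignment over {c, p, u}.
Try c=True, p=False, u=False: the formula evaluates to True.
A satisfying assignment exists.

Satisfiable.


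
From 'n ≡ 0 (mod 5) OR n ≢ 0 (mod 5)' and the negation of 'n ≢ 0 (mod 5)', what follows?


Disjunctive syllogism: from (P ∨ Q) and ¬P, infer Q.
One disjunct, 'n ≢ 0 (mod 5)', is ruled out; the other must hold.

n ≡ 0 (mod 5)


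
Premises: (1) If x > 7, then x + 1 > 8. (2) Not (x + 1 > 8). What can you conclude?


Modus tollens: from (P → Q) and ¬Q, infer ¬P.
Q = 'x + 1 > 8' is denied; since P → Q, P must also fail.

Not (x > 7).


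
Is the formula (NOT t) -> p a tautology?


Build the truth table over {p, t}:
p | t | φ
---------
F | F | F
T | F | T
F | T | T
T | T | T
Counterexample at row 1: with p=F, t=F, the formula is F.

No, it is not a tautology.


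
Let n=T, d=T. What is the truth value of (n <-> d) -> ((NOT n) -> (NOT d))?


Substitute n=T, d=T:
n <-> d = T <-> T = T
NOT n = F
NOT d = F
(NOT n) -> (NOT d) = F -> F = T
(n <-> d) -> ((NOT n) -> (NOT d)) = T -> T = T

T


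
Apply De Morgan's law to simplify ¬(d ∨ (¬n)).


De Morgan: the negation of a disjunction is the conjunction of the negations.
Distribute ¬ across ∨, flipping it to ∧, and negate each literal.

(¬d) ∧ n


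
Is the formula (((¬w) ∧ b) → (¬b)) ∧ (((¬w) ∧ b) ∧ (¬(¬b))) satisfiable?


Check all 4 assignments over {b, w}:
b | w | φ
---------
F | F | F
T | F | F
F | T | F
T | T | F
No assignment makes the formula true.

Unsatisfiable.


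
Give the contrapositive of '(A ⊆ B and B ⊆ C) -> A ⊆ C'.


The contrapositive of (P → Q) is (¬Q → ¬P); it is logically equivalent to the original.
Here P = '(A ⊆ B and B ⊆ C)' and Q = 'A ⊆ C'.

If not (A ⊆ C), then not ((A ⊆ B and B ⊆ C)).


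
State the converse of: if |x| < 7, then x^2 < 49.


The converse of (P → Q) is (Q → P). It is not in general equivalent to the original.
Here P = '|x| < 7' and Q = 'x^2 < 49'.

If x^2 < 49, then |x| < 7.


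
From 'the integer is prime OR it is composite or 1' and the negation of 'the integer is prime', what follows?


Disjunctive syllogism: from (P ∨ Q) and ¬P, infer Q.
One disjunct, 'the integer is prime', is ruled out; the other must hold.

it is composite or 1


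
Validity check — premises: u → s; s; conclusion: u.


This is affirming the consequent (fallacy). There exist truth assignments where the premises are all true but the conclusion is false.

Invalid.


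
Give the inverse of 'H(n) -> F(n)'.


The inverse of (P → Q) is (¬P → ¬Q). It is equivalent to the converse, not to the original.
Here P = 'H(n)' and Q = 'F(n)'.

If not (H(n)), then not (F(n)).


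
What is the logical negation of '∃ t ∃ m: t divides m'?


Negation flips each quantifier (∀↔∃) and negates the inner predicate.
¬(∃ t ∃ m: φ) = ∀ t ∀ m: ¬φ.

∀ t ∀ m: ¬(t divides m)


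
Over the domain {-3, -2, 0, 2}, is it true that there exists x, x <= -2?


Evaluate the predicate on each element: -3:T, -2:T, 0:F, 2:F.
Witness x = -3 satisfies the predicate.

T


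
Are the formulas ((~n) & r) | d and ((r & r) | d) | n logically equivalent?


Compare truth tables:
d | n | r | φ | ψ
-----------------
False | False | False | False | False
True | False | False | True | True
False | True | False | False | True
True | True | False | True | True
False | False | True | True | True
True | False | True | True | True
False | True | True | False | True
True | True | True | True | True
They differ at row 3 (d=False, n=True, r=False): φ=False but ψ=True.

No, they are not logically equivalent.


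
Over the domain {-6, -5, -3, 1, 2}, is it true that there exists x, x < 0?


Evaluate the predicate on each element: -6:T, -5:T, -3:T, 1:F, 2:F.
Witness x = -6 satisfies the predicate.

T


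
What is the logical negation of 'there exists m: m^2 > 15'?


¬(for all x: φ) = there exists x: ¬φ, and ¬(there exists x: φ) = for all x: ¬φ.
Apply to the existential statement.

for all m: NOT(m^2 > 15)


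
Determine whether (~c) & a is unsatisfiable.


Truth table over {a, c}:
a | c | φ
---------
False | False | False
True | False | True
False | True | False
True | True | False
Satisfying assignment at row 2: a=True, c=False gives True.

No, it is not a contradiction.


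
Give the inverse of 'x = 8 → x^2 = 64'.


The inverse of (P → Q) is (¬P → ¬Q). It is equivalent to the converse, not to the original.
Here P = 'x = 8' and Q = 'x^2 = 64'.

If not (x = 8), then not (x^2 = 64).
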